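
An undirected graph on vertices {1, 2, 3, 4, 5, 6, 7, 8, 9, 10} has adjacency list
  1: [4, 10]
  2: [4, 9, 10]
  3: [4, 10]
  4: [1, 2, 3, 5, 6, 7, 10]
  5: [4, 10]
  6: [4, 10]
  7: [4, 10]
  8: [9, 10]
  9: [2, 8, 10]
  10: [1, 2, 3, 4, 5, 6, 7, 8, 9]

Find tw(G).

2

A width-2 tree decomposition is:
Bags: B1 = {2, 4, 10}  B2 = {3, 4, 10}  B3 = {4, 7, 10}  B4 = {2, 9, 10}  B5 = {4, 6, 10}  B6 = {4, 5, 10}  B7 = {8, 9, 10}  B8 = {1, 4, 10}
Tree: B1–B2, B2–B3, B1–B4, B1–B5, B2–B6, B4–B7, B5–B8
The largest bag has 3 vertices, giving width 2; this decomposition certifies tw(G) ≤ 2. On the other hand G contains the 3-clique {8, 9, 10}. A clique must lie in a single bag of any decomposition, so no decomposition can have width below 2. The upper and lower bounds meet at 2, so that is the treewidth.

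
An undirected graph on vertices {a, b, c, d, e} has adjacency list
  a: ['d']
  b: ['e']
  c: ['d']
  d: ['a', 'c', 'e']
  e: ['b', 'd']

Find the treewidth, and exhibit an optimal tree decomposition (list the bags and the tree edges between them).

Treewidth 1.
One such decomposition:
Bags: B1 = {c, d}  B2 = {d, e}  B3 = {b, e}  B4 = {a, d}
Tree: B1–B2, B2–B3, B2–B4

Every bag has size at most 2, so the width is 2 − 1 = 1 and tw(G) ≤ 1. G has an edge, so its treewidth is at least 1. Combining the bounds, tw(G) = 1.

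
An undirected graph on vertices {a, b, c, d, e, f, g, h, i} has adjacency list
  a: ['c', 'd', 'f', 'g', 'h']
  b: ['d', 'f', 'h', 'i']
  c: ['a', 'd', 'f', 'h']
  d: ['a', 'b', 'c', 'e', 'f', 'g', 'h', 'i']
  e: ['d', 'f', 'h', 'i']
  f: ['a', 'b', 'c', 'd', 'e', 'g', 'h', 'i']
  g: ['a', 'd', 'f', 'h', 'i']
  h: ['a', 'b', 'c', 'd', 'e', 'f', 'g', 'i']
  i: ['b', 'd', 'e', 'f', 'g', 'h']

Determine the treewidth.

4

A width-4 tree decomposition is:
Bags: B1 = {d, e, f, h, i}  B2 = {d, f, g, h, i}  B3 = {a, d, f, g, h}  B4 = {b, d, f, h, i}  B5 = {a, c, d, f, h}
Tree: B1–B2, B2–B3, B2–B4, B3–B5
The largest bag has 5 vertices, giving width 4; this decomposition certifies tw(G) ≤ 4. For the lower bound, the 5 vertices {a, c, d, f, h} are pairwise adjacent, and any tree decomposition puts a clique entirely inside one bag — forcing width ≥ 4. The upper and lower bounds meet at 4, so that is the treewidth.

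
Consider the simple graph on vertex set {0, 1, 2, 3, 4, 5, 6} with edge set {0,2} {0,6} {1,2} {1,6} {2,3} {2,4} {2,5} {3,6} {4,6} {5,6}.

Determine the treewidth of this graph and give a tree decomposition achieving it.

Treewidth 2.
One optimal decomposition is:
Bags: B1 = {2, 4, 6}  B2 = {1, 2, 6}  B3 = {2, 5, 6}  B4 = {0, 2, 6}  B5 = {2, 3, 6}
Tree: B1–B2, B2–B3, B3–B4, B4–B5

Each bag holds 3 vertices, so the decomposition has width 2, which upper-bounds the treewidth. The edges 2–4–6–1–2 form a cycle, so G is not a tree and its treewidth is at least 2. The upper and lower bounds meet at 2, so that is the treewidth.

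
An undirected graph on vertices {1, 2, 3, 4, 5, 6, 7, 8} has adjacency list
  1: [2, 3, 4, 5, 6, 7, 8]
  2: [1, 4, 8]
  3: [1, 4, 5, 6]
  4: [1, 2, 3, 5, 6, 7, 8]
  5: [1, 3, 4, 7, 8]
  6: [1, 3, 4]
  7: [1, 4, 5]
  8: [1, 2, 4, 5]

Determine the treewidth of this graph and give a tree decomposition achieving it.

Treewidth 3.
One such decomposition:
Bags: B1 = {1, 4, 5, 8}  B2 = {1, 3, 4, 5}  B3 = {1, 3, 4, 6}  B4 = {1, 4, 5, 7}  B5 = {1, 2, 4, 8}
Tree: B1–B2, B2–B3, B1–B4, B1–B5

The largest bag has 4 vertices, giving width 3; this decomposition certifies tw(G) ≤ 3. On the other hand G contains the 4-clique {1, 2, 4, 8}. A clique must lie in a single bag of any decomposition, so no decomposition can have width below 3. Therefore the treewidth is 3.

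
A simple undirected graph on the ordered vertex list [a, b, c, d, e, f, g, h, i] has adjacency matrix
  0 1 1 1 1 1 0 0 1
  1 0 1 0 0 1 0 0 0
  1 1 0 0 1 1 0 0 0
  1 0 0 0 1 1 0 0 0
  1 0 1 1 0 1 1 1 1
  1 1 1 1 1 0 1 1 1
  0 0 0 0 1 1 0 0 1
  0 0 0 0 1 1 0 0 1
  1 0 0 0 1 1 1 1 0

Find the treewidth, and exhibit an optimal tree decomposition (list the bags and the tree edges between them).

Each bag holds 4 vertices, so the decomposition has width 3, which upper-bounds the treewidth. For the lower bound, the 4 vertices {a, d, e, f} are pairwise adjacent, and any tree decomposition puts a clique entirely inside one bag — forcing width ≥ 3. Therefore the treewidth is 3.

Treewidth 3.
One optimal decomposition is:
Bags: B1 = {e, f, g, i}  B2 = {a, e, f, i}  B3 = {a, c, e, f}  B4 = {a, d, e, f}  B5 = {a, b, c, f}  B6 = {e, f, h, i}
Tree: B1–B2, B2–B3, B3–B4, B3–B5, B2–B6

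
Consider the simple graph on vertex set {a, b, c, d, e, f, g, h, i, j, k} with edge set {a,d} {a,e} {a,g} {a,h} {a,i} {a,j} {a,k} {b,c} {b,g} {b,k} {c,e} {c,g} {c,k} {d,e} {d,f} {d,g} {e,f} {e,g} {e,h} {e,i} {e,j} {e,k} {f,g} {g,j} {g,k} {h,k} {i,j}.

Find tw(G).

A width-3 tree decomposition is:
Bags: B1 = {a, d, e, g}  B2 = {a, e, g, k}  B3 = {a, e, h, k}  B4 = {d, e, f, g}  B5 = {a, e, g, j}  B6 = {c, e, g, k}  B7 = {b, c, g, k}  B8 = {a, e, i, j}
Tree: B1–B2, B2–B3, B1–B4, B1–B5, B2–B6, B6–B7, B5–B8
Each bag holds 4 vertices, so the decomposition has width 3, which upper-bounds the treewidth. On the other hand G contains the 4-clique {a, d, e, g}. A clique must lie in a single bag of any decomposition, so no decomposition can have width below 3. Hence tw(G) = 3 exactly.

3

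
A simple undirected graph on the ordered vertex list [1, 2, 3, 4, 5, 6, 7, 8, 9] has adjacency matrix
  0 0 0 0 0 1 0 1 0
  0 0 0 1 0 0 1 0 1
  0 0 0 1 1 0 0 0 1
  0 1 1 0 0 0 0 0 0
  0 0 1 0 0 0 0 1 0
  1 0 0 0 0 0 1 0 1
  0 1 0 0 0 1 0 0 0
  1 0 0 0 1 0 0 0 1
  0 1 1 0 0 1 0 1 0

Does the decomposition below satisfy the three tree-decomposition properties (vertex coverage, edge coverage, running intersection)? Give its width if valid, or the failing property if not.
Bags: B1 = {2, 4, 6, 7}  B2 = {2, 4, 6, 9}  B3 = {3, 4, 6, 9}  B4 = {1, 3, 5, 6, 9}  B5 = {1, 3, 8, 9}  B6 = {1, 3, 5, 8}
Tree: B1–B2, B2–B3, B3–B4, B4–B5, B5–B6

A tree decomposition must satisfy three properties: every vertex lies in some bag; for every edge, both endpoints lie together in some bag; and for every vertex, the bags containing it form a connected subtree. Here bags containing vertex 5 are not connected in the tree, so the decomposition is invalid.

No — bags containing vertex 5 are not connected in the tree.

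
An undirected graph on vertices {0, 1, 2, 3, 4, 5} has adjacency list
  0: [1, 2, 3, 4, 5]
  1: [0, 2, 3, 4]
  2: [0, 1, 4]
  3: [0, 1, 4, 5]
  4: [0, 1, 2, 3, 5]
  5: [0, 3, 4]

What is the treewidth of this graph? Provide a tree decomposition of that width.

Treewidth 3.
Bags: B1 = {0, 1, 3, 4}  B2 = {0, 1, 2, 4}  B3 = {0, 3, 4, 5}
Tree: B1–B2, B1–B3

Every bag has size at most 4, so the width is 4 − 1 = 3 and tw(G) ≤ 3. On the other hand G contains the 4-clique {0, 1, 2, 4}. A clique must lie in a single bag of any decomposition, so no decomposition can have width below 3. The upper and lower bounds meet at 3, so that is the treewidth.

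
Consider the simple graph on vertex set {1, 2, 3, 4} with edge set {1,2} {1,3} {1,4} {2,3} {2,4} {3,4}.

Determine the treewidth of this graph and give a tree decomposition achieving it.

Treewidth 3.
Bags: B1 = {1, 2, 3, 4}
Tree: (single bag)

A single bag containing all 4 vertices is trivially a valid decomposition of width 3. On the other hand G contains the 4-clique {1, 2, 3, 4}. A clique must lie in a single bag of any decomposition, so no decomposition can have width below 3. Therefore the treewidth is 3.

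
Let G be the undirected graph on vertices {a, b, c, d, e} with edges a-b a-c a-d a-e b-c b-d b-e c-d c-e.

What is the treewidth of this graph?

A width-3 tree decomposition is:
Bags: B1 = {a, b, c, d}  B2 = {a, b, c, e}
Tree: B1–B2
Every bag has size at most 4, so the width is 4 − 1 = 3 and tw(G) ≤ 3. On the other hand G contains the 4-clique {a, b, c, d}. A clique must lie in a single bag of any decomposition, so no decomposition can have width below 3. Combining the bounds, tw(G) = 3.

3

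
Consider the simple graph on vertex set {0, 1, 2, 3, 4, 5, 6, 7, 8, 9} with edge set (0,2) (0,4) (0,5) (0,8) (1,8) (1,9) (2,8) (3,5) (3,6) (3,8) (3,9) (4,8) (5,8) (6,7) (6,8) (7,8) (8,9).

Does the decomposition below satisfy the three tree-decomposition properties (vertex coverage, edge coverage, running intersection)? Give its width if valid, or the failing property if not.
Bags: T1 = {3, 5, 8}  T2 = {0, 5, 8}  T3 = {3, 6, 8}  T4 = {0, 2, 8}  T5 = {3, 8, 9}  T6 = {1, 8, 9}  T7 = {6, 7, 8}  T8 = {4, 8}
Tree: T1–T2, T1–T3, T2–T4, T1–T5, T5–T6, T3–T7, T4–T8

A tree decomposition must satisfy three properties: every vertex lies in some bag; for every edge, both endpoints lie together in some bag; and for every vertex, the bags containing it form a connected subtree. Here edge (0,4) lies in no bag, so the decomposition is invalid.

No — edge (0,4) lies in no bag.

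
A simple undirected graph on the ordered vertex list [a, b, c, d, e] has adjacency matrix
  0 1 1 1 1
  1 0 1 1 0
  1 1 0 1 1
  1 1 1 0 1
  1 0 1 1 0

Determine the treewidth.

3

A width-3 tree decomposition is:
Bags: B1 = {a, c, d, e}  B2 = {a, b, c, d}
Tree: B1–B2
The largest bag has 4 vertices, giving width 3; this decomposition certifies tw(G) ≤ 3. On the other hand G contains the 4-clique {a, c, d, e}. A clique must lie in a single bag of any decomposition, so no decomposition can have width below 3. Hence tw(G) = 3 exactly.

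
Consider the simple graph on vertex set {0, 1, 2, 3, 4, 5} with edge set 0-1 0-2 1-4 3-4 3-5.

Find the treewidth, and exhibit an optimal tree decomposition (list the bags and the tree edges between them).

Every bag has size at most 2, so the width is 2 − 1 = 1 and tw(G) ≤ 1. G has an edge, so its treewidth is at least 1. Combining the bounds, tw(G) = 1.

Treewidth 1.
One such decomposition:
Bags: B1 = {3, 5}  B2 = {3, 4}  B3 = {1, 4}  B4 = {0, 1}  B5 = {0, 2}
Tree: B1–B2, B2–B3, B3–B4, B4–B5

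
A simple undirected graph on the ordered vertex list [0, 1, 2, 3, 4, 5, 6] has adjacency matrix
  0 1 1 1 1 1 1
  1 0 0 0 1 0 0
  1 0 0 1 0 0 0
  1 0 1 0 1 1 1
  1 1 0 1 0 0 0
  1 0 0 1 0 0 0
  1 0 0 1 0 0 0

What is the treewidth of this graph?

2

A width-2 tree decomposition is:
Bags: B1 = {0, 3, 4}  B2 = {0, 3, 6}  B3 = {0, 3, 5}  B4 = {0, 1, 4}  B5 = {0, 2, 3}
Tree: B1–B2, B1–B3, B1–B4, B3–B5
The largest bag has 3 vertices, giving width 2; this decomposition certifies tw(G) ≤ 2. For the lower bound, the 3 vertices {0, 1, 4} are pairwise adjacent, and any tree decomposition puts a clique entirely inside one bag — forcing width ≥ 2. The upper and lower bounds meet at 2, so that is the treewidth.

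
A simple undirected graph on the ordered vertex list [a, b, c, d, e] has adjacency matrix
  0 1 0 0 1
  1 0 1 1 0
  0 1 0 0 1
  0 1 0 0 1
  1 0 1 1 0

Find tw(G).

2

A width-2 tree decomposition is:
Bags: B1 = {b, d, e}  B2 = {a, b, e}  B3 = {b, c, e}
Tree: B1–B2, B2–B3
The largest bag has 3 vertices, giving width 2; this decomposition certifies tw(G) ≤ 2. For the lower bound, G contains the cycle d–e–a–b–d, so G is not a forest; only forests have treewidth ≤ 1, hence tw(G) ≥ 2. Combining the bounds, tw(G) = 2.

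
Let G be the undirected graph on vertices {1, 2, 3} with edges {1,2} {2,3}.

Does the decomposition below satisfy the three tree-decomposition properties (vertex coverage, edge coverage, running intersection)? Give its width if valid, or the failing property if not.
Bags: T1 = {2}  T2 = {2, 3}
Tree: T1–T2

No — vertex 1 appears in no bag.

A tree decomposition must satisfy three properties: every vertex lies in some bag; for every edge, both endpoints lie together in some bag; and for every vertex, the bags containing it form a connected subtree. Here vertex 1 appears in no bag, so the decomposition is invalid.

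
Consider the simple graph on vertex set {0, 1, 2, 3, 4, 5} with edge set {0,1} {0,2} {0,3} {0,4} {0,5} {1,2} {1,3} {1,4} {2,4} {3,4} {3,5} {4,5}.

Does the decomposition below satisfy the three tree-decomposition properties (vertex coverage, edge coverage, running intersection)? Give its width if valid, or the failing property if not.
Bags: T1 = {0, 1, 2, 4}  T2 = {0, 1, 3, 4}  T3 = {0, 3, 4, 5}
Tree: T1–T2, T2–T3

Yes; width 3.

Vertex coverage: the bags together contain {0, 1, 2, 3, 4, 5}, the full vertex set. Edge coverage: each edge of G has both endpoints in at least one bag. Running intersection: for every vertex, the bags containing it form a connected subtree. All three properties hold, so this is a valid tree decomposition of width max|bag| − 1 = 3, and hence tw(G) ≤ 3.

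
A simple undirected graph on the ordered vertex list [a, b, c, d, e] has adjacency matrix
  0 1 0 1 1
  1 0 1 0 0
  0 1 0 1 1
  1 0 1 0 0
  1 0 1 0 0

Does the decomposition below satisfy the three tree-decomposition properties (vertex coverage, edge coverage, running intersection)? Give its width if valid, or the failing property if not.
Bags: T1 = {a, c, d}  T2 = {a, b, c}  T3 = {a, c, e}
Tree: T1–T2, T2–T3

Yes; width 2.

Vertex coverage: the bags together contain {a, b, c, d, e}, the full vertex set. Edge coverage: each edge of G has both endpoints in at least one bag. Running intersection: for every vertex, the bags containing it form a connected subtree. All three properties hold, so this is a valid tree decomposition of width max|bag| − 1 = 2, and hence tw(G) ≤ 2.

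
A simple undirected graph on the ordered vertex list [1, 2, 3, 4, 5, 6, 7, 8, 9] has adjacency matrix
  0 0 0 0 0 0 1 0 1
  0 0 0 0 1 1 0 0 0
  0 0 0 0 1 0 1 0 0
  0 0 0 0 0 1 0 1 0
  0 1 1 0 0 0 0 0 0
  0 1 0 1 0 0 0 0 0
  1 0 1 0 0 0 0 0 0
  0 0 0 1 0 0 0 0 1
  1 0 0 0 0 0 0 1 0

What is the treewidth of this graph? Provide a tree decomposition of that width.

Treewidth 2.
One such decomposition:
Bags: B1 = {2, 5, 6}  B2 = {4, 5, 6}  B3 = {4, 5, 8}  B4 = {5, 8, 9}  B5 = {1, 5, 9}  B6 = {1, 5, 7}  B7 = {3, 5, 7}
Tree: B1–B2, B2–B3, B3–B4, B4–B5, B5–B6, B6–B7

Each bag holds 3 vertices, so the decomposition has width 2, which upper-bounds the treewidth. Since 5–2–6–4–8–9–1–7–3–5 is a cycle in G, G is not acyclic. Forests are exactly the graphs of treewidth ≤ 1, so tw(G) ≥ 2. Combining the bounds, tw(G) = 2.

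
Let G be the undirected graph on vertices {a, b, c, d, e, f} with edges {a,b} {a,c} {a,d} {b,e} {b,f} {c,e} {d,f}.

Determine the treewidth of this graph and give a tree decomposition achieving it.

The largest bag has 3 vertices, giving width 2; this decomposition certifies tw(G) ≤ 2. The edges e–c–a–b–e form a cycle, so G is not a tree and its treewidth is at least 2. Hence tw(G) = 2 exactly.

Treewidth 2.
One optimal decomposition is:
Bags: B1 = {b, c, e}  B2 = {a, b, c}  B3 = {a, b, f}  B4 = {a, d, f}
Tree: B1–B2, B2–B3, B3–B4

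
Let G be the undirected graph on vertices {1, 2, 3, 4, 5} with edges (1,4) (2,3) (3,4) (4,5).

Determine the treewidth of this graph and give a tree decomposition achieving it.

Every bag has size at most 2, so the width is 2 − 1 = 1 and tw(G) ≤ 1. Any graph with an edge has treewidth ≥ 1, and G has the edge 3–2. Combining the bounds, tw(G) = 1.

Treewidth 1.
Bags: B1 = {2, 3}  B2 = {3, 4}  B3 = {4, 5}  B4 = {1, 4}
Tree: B1–B2, B2–B3, B3–B4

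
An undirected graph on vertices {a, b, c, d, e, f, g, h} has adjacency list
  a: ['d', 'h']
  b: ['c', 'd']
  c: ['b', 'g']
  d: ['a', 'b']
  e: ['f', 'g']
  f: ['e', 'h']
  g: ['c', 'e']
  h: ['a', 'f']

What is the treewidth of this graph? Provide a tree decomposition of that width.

Treewidth 2.
One optimal decomposition is:
Bags: B1 = {e, f, h}  B2 = {e, g, h}  B3 = {c, g, h}  B4 = {b, c, h}  B5 = {b, d, h}  B6 = {a, d, h}
Tree: B1–B2, B2–B3, B3–B4, B4–B5, B5–B6

The largest bag has 3 vertices, giving width 2; this decomposition certifies tw(G) ≤ 2. The edges h–f–e–g–c–b–d–a–h form a cycle, so G is not a tree and its treewidth is at least 2. Combining the bounds, tw(G) = 2.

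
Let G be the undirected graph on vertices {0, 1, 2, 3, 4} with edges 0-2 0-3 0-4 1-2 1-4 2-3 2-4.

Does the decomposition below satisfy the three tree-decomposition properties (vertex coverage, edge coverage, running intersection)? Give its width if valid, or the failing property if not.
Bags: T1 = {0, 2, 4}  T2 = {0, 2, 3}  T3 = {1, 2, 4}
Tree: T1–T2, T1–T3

Every vertex of G appears in some bag (union = {0, 1, 2, 3, 4}); every edge is covered by a bag; and for each vertex v the set of bags containing v is connected in the bag tree. The decomposition is therefore valid. The largest bag has 3 vertices, so the width is 2.

Yes; width 2.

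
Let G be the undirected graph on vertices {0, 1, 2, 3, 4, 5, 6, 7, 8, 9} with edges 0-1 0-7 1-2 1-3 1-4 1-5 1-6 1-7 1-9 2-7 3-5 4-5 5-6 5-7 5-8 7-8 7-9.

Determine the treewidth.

A width-2 tree decomposition is:
Bags: B1 = {1, 4, 5}  B2 = {1, 5, 7}  B3 = {0, 1, 7}  B4 = {1, 7, 9}  B5 = {1, 3, 5}  B6 = {5, 7, 8}  B7 = {1, 2, 7}  B8 = {1, 5, 6}
Tree: B1–B2, B2–B3, B2–B4, B2–B5, B2–B6, B4–B7, B2–B8
Each bag holds 3 vertices, so the decomposition has width 2, which upper-bounds the treewidth. Conversely, {5, 7, 8} is a clique of size 3, and the vertices of any clique must share a bag in every tree decomposition; so some bag has ≥ 3 vertices and tw(G) ≥ 2. Therefore the treewidth is 2.

2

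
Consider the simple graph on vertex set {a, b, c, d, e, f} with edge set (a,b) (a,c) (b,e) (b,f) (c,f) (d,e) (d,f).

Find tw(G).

A width-2 tree decomposition is:
Bags: B1 = {a, b, c}  B2 = {b, c, f}  B3 = {b, e, f}  B4 = {d, e, f}
Tree: B1–B2, B2–B3, B3–B4
Every bag has size at most 3, so the width is 3 − 1 = 2 and tw(G) ≤ 2. Since a–c–f–b–a is a cycle in G, G is not acyclic. Forests are exactly the graphs of treewidth ≤ 1, so tw(G) ≥ 2. Therefore the treewidth is 2.

2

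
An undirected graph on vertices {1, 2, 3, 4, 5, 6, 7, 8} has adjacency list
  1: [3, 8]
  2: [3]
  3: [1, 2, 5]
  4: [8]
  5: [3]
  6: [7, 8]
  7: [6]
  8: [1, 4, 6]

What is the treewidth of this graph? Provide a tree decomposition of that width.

Treewidth 1.
One optimal decomposition is:
Bags: B1 = {1, 3}  B2 = {1, 8}  B3 = {6, 8}  B4 = {4, 8}  B5 = {2, 3}  B6 = {6, 7}  B7 = {3, 5}
Tree: B1–B2, B2–B3, B3–B4, B1–B5, B3–B6, B1–B7

Every bag has size at most 2, so the width is 2 − 1 = 1 and tw(G) ≤ 1. Since G has at least one edge (e.g. 1–3), it is not an edgeless graph, so tw(G) ≥ 1. The upper and lower bounds meet at 1, so that is the treewidth.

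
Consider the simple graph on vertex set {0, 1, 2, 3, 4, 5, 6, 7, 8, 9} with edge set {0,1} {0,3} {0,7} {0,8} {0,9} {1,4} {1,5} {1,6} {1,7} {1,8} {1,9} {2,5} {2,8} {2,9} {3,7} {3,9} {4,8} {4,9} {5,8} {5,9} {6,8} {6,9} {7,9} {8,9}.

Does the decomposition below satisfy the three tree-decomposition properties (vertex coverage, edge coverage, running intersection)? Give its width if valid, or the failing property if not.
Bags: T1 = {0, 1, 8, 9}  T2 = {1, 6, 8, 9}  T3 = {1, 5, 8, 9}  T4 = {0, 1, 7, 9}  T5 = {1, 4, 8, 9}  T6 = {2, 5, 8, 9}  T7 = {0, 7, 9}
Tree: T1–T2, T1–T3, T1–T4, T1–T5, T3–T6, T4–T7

No — vertex 3 appears in no bag.

A tree decomposition must satisfy three properties: every vertex lies in some bag; for every edge, both endpoints lie together in some bag; and for every vertex, the bags containing it form a connected subtree. Here vertex 3 appears in no bag, so the decomposition is invalid.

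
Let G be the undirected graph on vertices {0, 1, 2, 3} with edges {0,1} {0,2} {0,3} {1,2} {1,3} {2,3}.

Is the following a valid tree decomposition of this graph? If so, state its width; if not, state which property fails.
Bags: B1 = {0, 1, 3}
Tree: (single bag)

No — vertex 2 appears in no bag.

A tree decomposition must satisfy three properties: every vertex lies in some bag; for every edge, both endpoints lie together in some bag; and for every vertex, the bags containing it form a connected subtree. Here vertex 2 appears in no bag, so the decomposition is invalid.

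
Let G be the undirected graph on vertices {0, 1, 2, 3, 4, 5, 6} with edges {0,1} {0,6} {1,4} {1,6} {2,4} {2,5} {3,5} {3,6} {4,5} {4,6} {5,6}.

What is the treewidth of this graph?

A width-2 tree decomposition is:
Bags: B1 = {4, 5, 6}  B2 = {1, 4, 6}  B3 = {0, 1, 6}  B4 = {2, 4, 5}  B5 = {3, 5, 6}
Tree: B1–B2, B2–B3, B1–B4, B1–B5
Every bag has size at most 3, so the width is 3 − 1 = 2 and tw(G) ≤ 2. On the other hand G contains the 3-clique {2, 4, 5}. A clique must lie in a single bag of any decomposition, so no decomposition can have width below 2. Hence tw(G) = 2 exactly.

2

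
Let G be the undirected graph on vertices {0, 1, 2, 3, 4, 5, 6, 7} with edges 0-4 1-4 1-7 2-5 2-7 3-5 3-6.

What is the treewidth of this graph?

1

A width-1 tree decomposition is:
Bags: B1 = {3, 6}  B2 = {3, 5}  B3 = {2, 5}  B4 = {2, 7}  B5 = {1, 7}  B6 = {1, 4}  B7 = {0, 4}
Tree: B1–B2, B2–B3, B3–B4, B4–B5, B5–B6, B6–B7
Every bag has size at most 2, so the width is 2 − 1 = 1 and tw(G) ≤ 1. Since G has at least one edge (e.g. 6–3), it is not an edgeless graph, so tw(G) ≥ 1. Hence tw(G) = 1 exactly.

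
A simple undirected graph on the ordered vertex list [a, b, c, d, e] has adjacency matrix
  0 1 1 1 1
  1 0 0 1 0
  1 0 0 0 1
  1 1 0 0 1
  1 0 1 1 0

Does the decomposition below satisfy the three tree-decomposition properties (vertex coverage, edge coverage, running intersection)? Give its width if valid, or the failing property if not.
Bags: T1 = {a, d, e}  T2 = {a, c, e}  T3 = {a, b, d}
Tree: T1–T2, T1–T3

Yes; width 2.

Checking the three conditions: (i) the bags cover all of {a, b, c, d, e}; (ii) for each edge, some bag contains both endpoints; (iii) the bags containing any fixed vertex form a subtree. All hold, so the decomposition is valid with width 3 − 1 = 2.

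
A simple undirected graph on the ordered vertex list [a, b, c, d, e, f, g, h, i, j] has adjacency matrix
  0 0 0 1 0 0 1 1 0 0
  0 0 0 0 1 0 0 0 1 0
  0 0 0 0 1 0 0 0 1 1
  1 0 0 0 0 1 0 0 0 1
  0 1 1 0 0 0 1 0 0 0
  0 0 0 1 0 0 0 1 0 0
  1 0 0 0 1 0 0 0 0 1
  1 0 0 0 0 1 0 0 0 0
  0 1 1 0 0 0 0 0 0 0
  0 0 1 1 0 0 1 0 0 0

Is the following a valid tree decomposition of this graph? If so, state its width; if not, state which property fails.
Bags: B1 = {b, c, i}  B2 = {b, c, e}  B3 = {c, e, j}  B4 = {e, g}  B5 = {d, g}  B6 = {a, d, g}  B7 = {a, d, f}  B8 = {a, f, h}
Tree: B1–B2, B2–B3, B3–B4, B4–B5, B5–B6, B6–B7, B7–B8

No — edge (j,g) lies in no bag.

A tree decomposition must satisfy three properties: every vertex lies in some bag; for every edge, both endpoints lie together in some bag; and for every vertex, the bags containing it form a connected subtree. Here edge (j,g) lies in no bag, so the decomposition is invalid.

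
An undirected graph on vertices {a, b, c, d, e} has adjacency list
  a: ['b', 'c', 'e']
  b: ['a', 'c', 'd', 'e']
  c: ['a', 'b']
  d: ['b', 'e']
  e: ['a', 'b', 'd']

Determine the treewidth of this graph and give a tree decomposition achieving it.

The largest bag has 3 vertices, giving width 2; this decomposition certifies tw(G) ≤ 2. For the lower bound, the 3 vertices {b, d, e} are pairwise adjacent, and any tree decomposition puts a clique entirely inside one bag — forcing width ≥ 2. Hence tw(G) = 2 exactly.

Treewidth 2.
One optimal decomposition is:
Bags: B1 = {b, d, e}  B2 = {a, b, e}  B3 = {a, b, c}
Tree: B1–B2, B2–B3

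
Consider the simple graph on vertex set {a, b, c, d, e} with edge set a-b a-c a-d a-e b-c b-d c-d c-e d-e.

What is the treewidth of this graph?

3

A width-3 tree decomposition is:
Bags: B1 = {a, b, c, d}  B2 = {a, c, d, e}
Tree: B1–B2
Each bag holds 4 vertices, so the decomposition has width 3, which upper-bounds the treewidth. On the other hand G contains the 4-clique {a, c, d, e}. A clique must lie in a single bag of any decomposition, so no decomposition can have width below 3. Hence tw(G) = 3 exactly.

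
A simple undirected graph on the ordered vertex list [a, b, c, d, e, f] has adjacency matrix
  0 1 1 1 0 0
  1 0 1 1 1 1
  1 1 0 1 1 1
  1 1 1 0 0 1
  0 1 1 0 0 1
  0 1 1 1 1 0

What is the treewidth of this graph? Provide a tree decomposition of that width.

Treewidth 3.
Bags: B1 = {a, b, c, d}  B2 = {b, c, d, f}  B3 = {b, c, e, f}
Tree: B1–B2, B2–B3

Each bag holds 4 vertices, so the decomposition has width 3, which upper-bounds the treewidth. For the lower bound, the 4 vertices {b, c, d, f} are pairwise adjacent, and any tree decomposition puts a clique entirely inside one bag — forcing width ≥ 3. Combining the bounds, tw(G) = 3.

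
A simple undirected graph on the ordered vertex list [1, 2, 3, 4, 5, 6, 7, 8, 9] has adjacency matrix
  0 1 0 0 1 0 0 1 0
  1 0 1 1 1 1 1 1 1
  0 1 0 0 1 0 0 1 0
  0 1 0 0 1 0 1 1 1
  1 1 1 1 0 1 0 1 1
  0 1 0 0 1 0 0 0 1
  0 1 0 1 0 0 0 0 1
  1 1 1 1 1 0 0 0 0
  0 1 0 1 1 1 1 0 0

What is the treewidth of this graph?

3

A width-3 tree decomposition is:
Bags: B1 = {2, 5, 6, 9}  B2 = {2, 4, 5, 9}  B3 = {2, 4, 5, 8}  B4 = {2, 3, 5, 8}  B5 = {2, 4, 7, 9}  B6 = {1, 2, 5, 8}
Tree: B1–B2, B2–B3, B3–B4, B2–B5, B4–B6
Each bag holds 4 vertices, so the decomposition has width 3, which upper-bounds the treewidth. On the other hand G contains the 4-clique {1, 2, 5, 8}. A clique must lie in a single bag of any decomposition, so no decomposition can have width below 3. Therefore the treewidth is 3.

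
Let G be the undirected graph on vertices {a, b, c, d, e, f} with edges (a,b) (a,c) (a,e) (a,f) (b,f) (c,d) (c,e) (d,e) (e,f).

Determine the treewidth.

2

A width-2 tree decomposition is:
Bags: B1 = {a, c, e}  B2 = {c, d, e}  B3 = {a, e, f}  B4 = {a, b, f}
Tree: B1–B2, B1–B3, B3–B4
Every bag has size at most 3, so the width is 3 − 1 = 2 and tw(G) ≤ 2. Conversely, {c, d, e} is a clique of size 3, and the vertices of any clique must share a bag in every tree decomposition; so some bag has ≥ 3 vertices and tw(G) ≥ 2. Combining the bounds, tw(G) = 2.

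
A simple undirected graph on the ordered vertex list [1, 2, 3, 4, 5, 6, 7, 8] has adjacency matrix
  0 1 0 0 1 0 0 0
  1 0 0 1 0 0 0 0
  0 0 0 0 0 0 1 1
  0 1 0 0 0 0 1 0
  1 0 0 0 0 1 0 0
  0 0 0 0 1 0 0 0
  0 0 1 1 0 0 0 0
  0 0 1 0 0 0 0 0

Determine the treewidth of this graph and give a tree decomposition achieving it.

Every bag has size at most 2, so the width is 2 − 1 = 1 and tw(G) ≤ 1. Since G has at least one edge (e.g. 8–3), it is not an edgeless graph, so tw(G) ≥ 1. The upper and lower bounds meet at 1, so that is the treewidth.

Treewidth 1.
One optimal decomposition is:
Bags: B1 = {3, 8}  B2 = {3, 7}  B3 = {4, 7}  B4 = {2, 4}  B5 = {1, 2}  B6 = {1, 5}  B7 = {5, 6}
Tree: B1–B2, B2–B3, B3–B4, B4–B5, B5–B6, B6–B7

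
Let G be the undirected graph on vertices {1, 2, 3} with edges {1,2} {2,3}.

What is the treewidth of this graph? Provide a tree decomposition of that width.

Each bag holds 2 vertices, so the decomposition has width 1, which upper-bounds the treewidth. Since G has at least one edge (e.g. 2–1), it is not an edgeless graph, so tw(G) ≥ 1. The upper and lower bounds meet at 1, so that is the treewidth.

Treewidth 1.
Bags: B1 = {1, 2}  B2 = {2, 3}
Tree: B1–B2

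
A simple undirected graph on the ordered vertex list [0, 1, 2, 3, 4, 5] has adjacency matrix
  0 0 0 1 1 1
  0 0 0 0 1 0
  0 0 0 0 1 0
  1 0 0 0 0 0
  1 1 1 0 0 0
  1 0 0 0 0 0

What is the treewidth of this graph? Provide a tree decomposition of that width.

Treewidth 1.
One optimal decomposition is:
Bags: B1 = {0, 3}  B2 = {0, 4}  B3 = {1, 4}  B4 = {2, 4}  B5 = {0, 5}
Tree: B1–B2, B2–B3, B2–B4, B1–B5

Each bag holds 2 vertices, so the decomposition has width 1, which upper-bounds the treewidth. G has an edge, so its treewidth is at least 1. The upper and lower bounds meet at 1, so that is the treewidth.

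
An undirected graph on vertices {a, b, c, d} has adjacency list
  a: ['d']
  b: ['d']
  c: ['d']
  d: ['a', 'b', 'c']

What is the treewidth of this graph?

1

A width-1 tree decomposition is:
Bags: B1 = {c, d}  B2 = {a, d}  B3 = {b, d}
Tree: B1–B2, B2–B3
Every bag has size at most 2, so the width is 2 − 1 = 1 and tw(G) ≤ 1. Since G has at least one edge (e.g. c–d), it is not an edgeless graph, so tw(G) ≥ 1. Hence tw(G) = 1 exactly.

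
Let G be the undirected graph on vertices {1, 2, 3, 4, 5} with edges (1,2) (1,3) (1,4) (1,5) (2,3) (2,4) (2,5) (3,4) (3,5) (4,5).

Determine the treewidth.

4

A width-4 tree decomposition is:
Bags: B1 = {1, 2, 3, 4, 5}
Tree: (single bag)
A single bag containing all 5 vertices is trivially a valid decomposition of width 4. On the other hand G contains the 5-clique {1, 2, 3, 4, 5}. A clique must lie in a single bag of any decomposition, so no decomposition can have width below 4. Hence tw(G) = 4 exactly.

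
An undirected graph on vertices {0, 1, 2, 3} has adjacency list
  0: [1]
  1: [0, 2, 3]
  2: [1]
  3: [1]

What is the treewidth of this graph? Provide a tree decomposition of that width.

Treewidth 1.
One optimal decomposition is:
Bags: B1 = {0, 1}  B2 = {1, 2}  B3 = {1, 3}
Tree: B1–B2, B2–B3

Every bag has size at most 2, so the width is 2 − 1 = 1 and tw(G) ≤ 1. Since G has at least one edge (e.g. 1–0), it is not an edgeless graph, so tw(G) ≥ 1. Hence tw(G) = 1 exactly.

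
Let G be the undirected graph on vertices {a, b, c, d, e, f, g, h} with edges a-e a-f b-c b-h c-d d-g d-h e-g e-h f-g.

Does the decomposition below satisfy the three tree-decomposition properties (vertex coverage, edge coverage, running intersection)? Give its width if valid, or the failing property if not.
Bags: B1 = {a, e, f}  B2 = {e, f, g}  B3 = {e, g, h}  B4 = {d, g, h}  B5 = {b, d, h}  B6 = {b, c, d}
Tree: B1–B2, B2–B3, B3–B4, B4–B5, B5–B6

Yes; width 2.

Checking the three conditions: (i) the bags cover all of {a, b, c, d, e, f, g, h}; (ii) for each edge, some bag contains both endpoints; (iii) the bags containing any fixed vertex form a subtree. All hold, so the decomposition is valid with width 3 − 1 = 2.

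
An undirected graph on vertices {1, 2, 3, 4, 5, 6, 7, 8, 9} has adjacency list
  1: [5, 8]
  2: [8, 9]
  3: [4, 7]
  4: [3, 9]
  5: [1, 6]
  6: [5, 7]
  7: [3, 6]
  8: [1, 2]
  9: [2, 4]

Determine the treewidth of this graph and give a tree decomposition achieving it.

Every bag has size at most 3, so the width is 3 − 1 = 2 and tw(G) ≤ 2. The edges 7–3–4–9–2–8–1–5–6–7 form a cycle, so G is not a tree and its treewidth is at least 2. The upper and lower bounds meet at 2, so that is the treewidth.

Treewidth 2.
One optimal decomposition is:
Bags: B1 = {3, 4, 7}  B2 = {4, 7, 9}  B3 = {2, 7, 9}  B4 = {2, 7, 8}  B5 = {1, 7, 8}  B6 = {1, 5, 7}  B7 = {5, 6, 7}
Tree: B1–B2, B2–B3, B3–B4, B4–B5, B5–B6, B6–B7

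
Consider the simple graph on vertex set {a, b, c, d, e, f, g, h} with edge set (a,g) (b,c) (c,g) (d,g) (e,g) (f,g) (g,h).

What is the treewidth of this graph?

A width-1 tree decomposition is:
Bags: B1 = {c, g}  B2 = {d, g}  B3 = {g, h}  B4 = {f, g}  B5 = {b, c}  B6 = {e, g}  B7 = {a, g}
Tree: B1–B2, B1–B3, B3–B4, B1–B5, B2–B6, B2–B7
Each bag holds 2 vertices, so the decomposition has width 1, which upper-bounds the treewidth. G has an edge, so its treewidth is at least 1. Therefore the treewidth is 1.

1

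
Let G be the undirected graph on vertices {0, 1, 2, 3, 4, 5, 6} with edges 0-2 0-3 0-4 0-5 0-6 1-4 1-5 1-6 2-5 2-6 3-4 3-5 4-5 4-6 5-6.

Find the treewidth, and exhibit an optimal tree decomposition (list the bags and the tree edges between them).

Each bag holds 4 vertices, so the decomposition has width 3, which upper-bounds the treewidth. For the lower bound, the 4 vertices {0, 2, 5, 6} are pairwise adjacent, and any tree decomposition puts a clique entirely inside one bag — forcing width ≥ 3. The upper and lower bounds meet at 3, so that is the treewidth.

Treewidth 3.
Bags: B1 = {0, 4, 5, 6}  B2 = {0, 3, 4, 5}  B3 = {0, 2, 5, 6}  B4 = {1, 4, 5, 6}
Tree: B1–B2, B1–B3, B1–B4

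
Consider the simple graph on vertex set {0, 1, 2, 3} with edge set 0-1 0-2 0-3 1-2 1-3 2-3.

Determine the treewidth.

3

A width-3 tree decomposition is:
Bags: B1 = {0, 1, 2, 3}
Tree: (single bag)
A single bag containing all 4 vertices is trivially a valid decomposition of width 3. For the lower bound, the 4 vertices {0, 1, 2, 3} are pairwise adjacent, and any tree decomposition puts a clique entirely inside one bag — forcing width ≥ 3. The upper and lower bounds meet at 3, so that is the treewidth.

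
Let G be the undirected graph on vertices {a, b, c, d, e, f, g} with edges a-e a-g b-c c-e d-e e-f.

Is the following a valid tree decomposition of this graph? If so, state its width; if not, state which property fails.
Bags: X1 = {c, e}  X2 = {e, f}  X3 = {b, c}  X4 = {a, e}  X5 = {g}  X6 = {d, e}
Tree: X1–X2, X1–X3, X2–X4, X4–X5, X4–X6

A tree decomposition must satisfy three properties: every vertex lies in some bag; for every edge, both endpoints lie together in some bag; and for every vertex, the bags containing it form a connected subtree. Here edge (a,g) lies in no bag, so the decomposition is invalid.

No — edge (a,g) lies in no bag.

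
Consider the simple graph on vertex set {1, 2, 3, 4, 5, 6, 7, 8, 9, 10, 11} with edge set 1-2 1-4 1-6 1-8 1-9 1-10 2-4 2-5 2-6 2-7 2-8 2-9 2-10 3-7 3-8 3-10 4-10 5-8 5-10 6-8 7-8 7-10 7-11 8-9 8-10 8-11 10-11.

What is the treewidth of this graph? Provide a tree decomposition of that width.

Every bag has size at most 4, so the width is 4 − 1 = 3 and tw(G) ≤ 3. On the other hand G contains the 4-clique {7, 8, 10, 11}. A clique must lie in a single bag of any decomposition, so no decomposition can have width below 3. Combining the bounds, tw(G) = 3.

Treewidth 3.
One such decomposition:
Bags: B1 = {1, 2, 6, 8}  B2 = {1, 2, 8, 10}  B3 = {2, 7, 8, 10}  B4 = {2, 5, 8, 10}  B5 = {1, 2, 4, 10}  B6 = {3, 7, 8, 10}  B7 = {1, 2, 8, 9}  B8 = {7, 8, 10, 11}
Tree: B1–B2, B2–B3, B3–B4, B2–B5, B3–B6, B2–B7, B6–B8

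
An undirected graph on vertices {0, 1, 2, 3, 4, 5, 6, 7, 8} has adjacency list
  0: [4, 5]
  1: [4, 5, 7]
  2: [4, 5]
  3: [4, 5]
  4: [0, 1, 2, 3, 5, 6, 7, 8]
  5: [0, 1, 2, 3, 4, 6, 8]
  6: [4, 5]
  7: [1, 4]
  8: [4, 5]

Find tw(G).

A width-2 tree decomposition is:
Bags: B1 = {1, 4, 5}  B2 = {4, 5, 6}  B3 = {4, 5, 8}  B4 = {3, 4, 5}  B5 = {1, 4, 7}  B6 = {2, 4, 5}  B7 = {0, 4, 5}
Tree: B1–B2, B1–B3, B1–B4, B1–B5, B4–B6, B3–B7
Each bag holds 3 vertices, so the decomposition has width 2, which upper-bounds the treewidth. For the lower bound, the 3 vertices {0, 4, 5} are pairwise adjacent, and any tree decomposition puts a clique entirely inside one bag — forcing width ≥ 2. The upper and lower bounds meet at 2, so that is the treewidth.

2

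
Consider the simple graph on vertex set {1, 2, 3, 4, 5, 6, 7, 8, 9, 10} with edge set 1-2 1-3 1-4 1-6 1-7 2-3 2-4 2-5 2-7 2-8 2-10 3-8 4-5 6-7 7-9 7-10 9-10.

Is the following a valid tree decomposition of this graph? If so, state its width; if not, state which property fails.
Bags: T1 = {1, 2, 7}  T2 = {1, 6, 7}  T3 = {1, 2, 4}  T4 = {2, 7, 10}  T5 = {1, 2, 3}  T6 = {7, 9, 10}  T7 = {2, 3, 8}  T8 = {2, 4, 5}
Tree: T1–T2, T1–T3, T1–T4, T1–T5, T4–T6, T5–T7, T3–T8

Every vertex of G appears in some bag (union = {1, 2, 3, 4, 5, 6, 7, 8, 9, 10}); every edge is covered by a bag; and for each vertex v the set of bags containing v is connected in the bag tree. The decomposition is therefore valid. The largest bag has 3 vertices, so the width is 2.

Yes; width 2.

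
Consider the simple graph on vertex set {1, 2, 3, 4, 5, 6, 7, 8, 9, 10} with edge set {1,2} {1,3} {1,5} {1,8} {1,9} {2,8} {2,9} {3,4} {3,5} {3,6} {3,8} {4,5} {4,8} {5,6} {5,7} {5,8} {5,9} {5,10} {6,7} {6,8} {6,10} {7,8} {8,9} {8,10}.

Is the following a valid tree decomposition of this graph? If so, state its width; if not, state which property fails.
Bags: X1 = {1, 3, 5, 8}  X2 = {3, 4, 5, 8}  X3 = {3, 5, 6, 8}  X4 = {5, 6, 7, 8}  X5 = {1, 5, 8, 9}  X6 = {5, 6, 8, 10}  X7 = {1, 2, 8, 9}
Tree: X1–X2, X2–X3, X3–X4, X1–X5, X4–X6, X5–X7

Checking the three conditions: (i) the bags cover all of {1, 2, 3, 4, 5, 6, 7, 8, 9, 10}; (ii) for each edge, some bag contains both endpoints; (iii) the bags containing any fixed vertex form a subtree. All hold, so the decomposition is valid with width 4 − 1 = 3.

Yes; width 3.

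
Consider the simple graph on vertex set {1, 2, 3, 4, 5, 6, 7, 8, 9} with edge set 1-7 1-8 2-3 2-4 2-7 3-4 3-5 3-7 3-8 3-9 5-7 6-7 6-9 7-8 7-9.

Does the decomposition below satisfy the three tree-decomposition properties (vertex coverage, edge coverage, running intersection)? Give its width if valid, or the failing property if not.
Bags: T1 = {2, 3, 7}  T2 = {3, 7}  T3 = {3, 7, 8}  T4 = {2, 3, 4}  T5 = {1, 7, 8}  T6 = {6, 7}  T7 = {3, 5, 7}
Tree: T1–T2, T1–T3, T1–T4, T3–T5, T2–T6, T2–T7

A tree decomposition must satisfy three properties: every vertex lies in some bag; for every edge, both endpoints lie together in some bag; and for every vertex, the bags containing it form a connected subtree. Here vertex 9 appears in no bag, so the decomposition is invalid.

No — vertex 9 appears in no bag.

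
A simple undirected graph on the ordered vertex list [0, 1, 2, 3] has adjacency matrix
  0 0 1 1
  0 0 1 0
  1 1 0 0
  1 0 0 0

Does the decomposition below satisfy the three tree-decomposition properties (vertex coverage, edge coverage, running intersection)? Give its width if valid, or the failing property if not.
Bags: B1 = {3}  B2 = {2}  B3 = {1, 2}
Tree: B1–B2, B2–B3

A tree decomposition must satisfy three properties: every vertex lies in some bag; for every edge, both endpoints lie together in some bag; and for every vertex, the bags containing it form a connected subtree. Here vertex 0 appears in no bag, so the decomposition is invalid.

No — vertex 0 appears in no bag.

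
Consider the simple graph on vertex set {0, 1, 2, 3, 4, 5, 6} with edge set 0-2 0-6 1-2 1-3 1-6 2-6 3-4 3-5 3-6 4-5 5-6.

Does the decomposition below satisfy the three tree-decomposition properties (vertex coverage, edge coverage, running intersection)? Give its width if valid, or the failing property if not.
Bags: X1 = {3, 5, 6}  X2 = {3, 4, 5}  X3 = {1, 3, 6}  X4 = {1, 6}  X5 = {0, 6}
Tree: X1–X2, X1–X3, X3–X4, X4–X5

A tree decomposition must satisfy three properties: every vertex lies in some bag; for every edge, both endpoints lie together in some bag; and for every vertex, the bags containing it form a connected subtree. Here vertex 2 appears in no bag, so the decomposition is invalid.

No — vertex 2 appears in no bag.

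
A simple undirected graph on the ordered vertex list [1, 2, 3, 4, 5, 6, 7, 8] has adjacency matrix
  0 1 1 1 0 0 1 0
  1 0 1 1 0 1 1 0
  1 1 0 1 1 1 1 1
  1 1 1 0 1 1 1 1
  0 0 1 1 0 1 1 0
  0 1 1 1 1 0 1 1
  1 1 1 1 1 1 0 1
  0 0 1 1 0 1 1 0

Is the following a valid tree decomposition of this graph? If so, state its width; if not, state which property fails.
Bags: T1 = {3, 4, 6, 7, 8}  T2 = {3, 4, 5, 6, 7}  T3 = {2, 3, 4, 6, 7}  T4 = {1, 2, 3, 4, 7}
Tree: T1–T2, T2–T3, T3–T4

Checking the three conditions: (i) the bags cover all of {1, 2, 3, 4, 5, 6, 7, 8}; (ii) for each edge, some bag contains both endpoints; (iii) the bags containing any fixed vertex form a subtree. All hold, so the decomposition is valid with width 5 − 1 = 4.

Yes; width 4.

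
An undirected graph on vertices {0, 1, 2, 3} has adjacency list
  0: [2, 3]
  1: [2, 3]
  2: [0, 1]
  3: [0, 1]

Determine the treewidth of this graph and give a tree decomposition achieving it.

Treewidth 2.
One optimal decomposition is:
Bags: B1 = {0, 1, 3}  B2 = {0, 1, 2}
Tree: B1–B2

Each bag holds 3 vertices, so the decomposition has width 2, which upper-bounds the treewidth. For the lower bound, G contains the cycle 0–3–1–2–0, so G is not a forest; only forests have treewidth ≤ 1, hence tw(G) ≥ 2. Therefore the treewidth is 2.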